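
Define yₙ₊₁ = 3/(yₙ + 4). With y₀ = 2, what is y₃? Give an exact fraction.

9/14

y₁ = 3/(2 + 4) = 1/2.
y₂ = 3/(1/2 + 4) = 2/3.
y₃ = 3/(2/3 + 4) = 9/14.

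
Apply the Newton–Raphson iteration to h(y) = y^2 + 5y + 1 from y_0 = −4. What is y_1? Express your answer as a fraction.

h'(y) = 2y + 5.
h(−4) = −3, h'(−4) = −3, so y_1 = (−4) − (−3)/(−3) = −5.

−5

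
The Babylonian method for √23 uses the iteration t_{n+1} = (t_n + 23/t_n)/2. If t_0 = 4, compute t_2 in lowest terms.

t_1 = (4 + 23/4)/2 = 39/8.
t_2 = (39/8 + 23/(39/8))/2 = 2993/624.

2993/624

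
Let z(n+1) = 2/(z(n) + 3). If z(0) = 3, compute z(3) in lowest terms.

5/9

z(1) = 2/(3 + 3) = 1/3.
z(2) = 2/(1/3 + 3) = 3/5.
z(3) = 2/(3/5 + 3) = 5/9.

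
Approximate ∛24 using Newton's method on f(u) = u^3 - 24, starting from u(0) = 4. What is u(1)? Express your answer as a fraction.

19/6

f'(u) = 3u^2.
f(4) = 40, f'(4) = 48, so u(1) = 4 - 40/48 = 19/6.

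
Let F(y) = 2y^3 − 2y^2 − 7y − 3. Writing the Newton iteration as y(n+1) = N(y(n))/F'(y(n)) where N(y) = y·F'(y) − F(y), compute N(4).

227

F'(y) = 6y^2 − 4y − 7.
N(y) = y·F'(y) − F(y) = y·(6y^2 − 4y − 7) − (2y^3 − 2y^2 − 7y − 3) = 4y^3 − 2y^2 + 3.
N(4) = 227.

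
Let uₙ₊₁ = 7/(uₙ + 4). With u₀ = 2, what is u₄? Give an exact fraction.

u₁ = 7/(2 + 4) = 7/6.
u₂ = 7/(7/6 + 4) = 42/31.
u₃ = 7/(42/31 + 4) = 217/166.
u₄ = 7/(217/166 + 4) = 1162/881.

1162/881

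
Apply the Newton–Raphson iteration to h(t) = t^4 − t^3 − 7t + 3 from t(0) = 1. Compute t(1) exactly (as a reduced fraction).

h'(t) = 4t^3 − 3t^2 − 7.
h(1) = −4, h'(1) = −6, so t(1) = 1 − (−4)/(−6) = 1/3.

1/3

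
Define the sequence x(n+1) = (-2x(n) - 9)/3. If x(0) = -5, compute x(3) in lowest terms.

-23/27

x(1) = (-2·(-5) - 9)/3 = 1/3.
x(2) = (-2·(1/3) - 9)/3 = -29/9.
x(3) = (-2·(-29/9) - 9)/3 = -23/27.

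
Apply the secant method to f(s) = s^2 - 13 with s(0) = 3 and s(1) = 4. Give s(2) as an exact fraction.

25/7

f(3) = -4, f(4) = 3. s(2) = 4 - 3·(4 - 3)/(3 - (-4)) = 25/7.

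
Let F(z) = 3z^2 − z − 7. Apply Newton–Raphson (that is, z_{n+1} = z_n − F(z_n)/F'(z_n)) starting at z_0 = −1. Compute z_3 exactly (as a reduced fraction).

F'(z) = 6z − 1.
F(−1) = −3, F'(−1) = −7, so z_1 = (−1) − (−3)/(−7) = −10/7.
F(−10/7) = 27/49, F'(−10/7) = −67/7, so z_2 = (−10/7) − (27/49)/(−67/7) = −643/469.
F(−643/469) = 2187/219961, F'(−643/469) = −4327/469, so z_3 = (−643/469) − (2187/219961)/(−4327/469) = −2780074/2029363.

−2780074/2029363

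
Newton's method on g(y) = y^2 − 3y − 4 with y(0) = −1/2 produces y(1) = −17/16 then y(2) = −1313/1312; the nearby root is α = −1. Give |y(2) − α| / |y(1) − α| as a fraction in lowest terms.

1/82

y(1) − α = −17/16 − (−1) = −17/16 + 1 = −1/16, so |y(1) − α| = 1/16.
y(2) − α = −1313/1312 − (−1) = −1313/1312 + 1 = −1/1312, so |y(2) − α| = 1/1312.
Ratio = (1/1312) / (1/16) = 1/82.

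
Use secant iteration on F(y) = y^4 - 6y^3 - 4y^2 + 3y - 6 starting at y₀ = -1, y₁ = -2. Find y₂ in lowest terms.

F(-1) = -6, F(-2) = 36. y₂ = (-2) - 36·((-2) - (-1))/(36 - (-6)) = -8/7.

-8/7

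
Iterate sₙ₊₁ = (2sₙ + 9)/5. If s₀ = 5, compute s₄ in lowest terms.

s₁ = (2·5 + 9)/5 = 19/5.
s₂ = (2·(19/5) + 9)/5 = 83/25.
s₃ = (2·(83/25) + 9)/5 = 391/125.
s₄ = (2·(391/125) + 9)/5 = 1907/625.

1907/625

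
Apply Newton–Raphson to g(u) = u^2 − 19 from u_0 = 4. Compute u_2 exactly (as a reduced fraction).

g'(u) = 2u.
g(4) = −3, g'(4) = 8, so u_1 = 4 − (−3)/8 = 35/8.
g(35/8) = 9/64, g'(35/8) = 35/4, so u_2 = (35/8) − (9/64)/(35/4) = 2441/560.

2441/560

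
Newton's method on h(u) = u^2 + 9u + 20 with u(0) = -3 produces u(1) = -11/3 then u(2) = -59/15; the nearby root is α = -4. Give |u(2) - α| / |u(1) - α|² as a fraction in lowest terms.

u(1) - α = -11/3 - (-4) = -11/3 + 4 = 1/3, so |u(1) - α| = 1/3.
u(2) - α = -59/15 - (-4) = -59/15 + 4 = 1/15, so |u(2) - α| = 1/15.
|u(1) - α|² = 1/9.
Ratio = (1/15) / (1/9) = 3/5.

3/5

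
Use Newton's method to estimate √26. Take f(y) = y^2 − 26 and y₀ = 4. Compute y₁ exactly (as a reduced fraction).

21/4

f'(y) = 2y.
f(4) = −10, f'(4) = 8, so y₁ = 4 − (−10)/8 = 21/4.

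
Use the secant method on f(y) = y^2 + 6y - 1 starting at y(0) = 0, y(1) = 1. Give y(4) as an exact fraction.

179/1103

f(0) = -1, f(1) = 6. y(2) = 1 - 6·(1 - 0)/(6 - (-1)) = 1/7.
f(1) = 6, f(1/7) = -6/49. y(3) = (1/7) - (-6/49)·((1/7) - 1)/((-6/49) - 6) = 4/25.
f(1/7) = -6/49, f(4/25) = -9/625. y(4) = (4/25) - (-9/625)·((4/25) - (1/7))/((-9/625) - (-6/49)) = 179/1103.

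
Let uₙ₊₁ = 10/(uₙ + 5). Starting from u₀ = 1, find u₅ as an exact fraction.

u₁ = 10/(1 + 5) = 5/3.
u₂ = 10/(5/3 + 5) = 3/2.
u₃ = 10/(3/2 + 5) = 20/13.
u₄ = 10/(20/13 + 5) = 26/17.
u₅ = 10/(26/17 + 5) = 170/111.

170/111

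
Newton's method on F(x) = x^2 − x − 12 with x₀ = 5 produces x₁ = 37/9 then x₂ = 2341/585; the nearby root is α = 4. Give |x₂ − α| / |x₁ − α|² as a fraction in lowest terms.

x₁ − α = 37/9 − 4 = 1/9, so |x₁ − α| = 1/9.
x₂ − α = 2341/585 − 4 = 1/585, so |x₂ − α| = 1/585.
|x₁ − α|² = 1/81.
Ratio = (1/585) / (1/81) = 9/65.

9/65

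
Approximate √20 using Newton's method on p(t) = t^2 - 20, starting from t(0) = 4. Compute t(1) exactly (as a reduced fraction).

p'(t) = 2t.
p(4) = -4, p'(4) = 8, so t(1) = 4 - (-4)/8 = 9/2.

9/2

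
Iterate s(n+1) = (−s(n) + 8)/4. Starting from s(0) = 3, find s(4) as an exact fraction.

s(1) = (−3 + 8)/4 = 5/4.
s(2) = (−(5/4) + 8)/4 = 27/16.
s(3) = (−(27/16) + 8)/4 = 101/64.
s(4) = (−(101/64) + 8)/4 = 411/256.

411/256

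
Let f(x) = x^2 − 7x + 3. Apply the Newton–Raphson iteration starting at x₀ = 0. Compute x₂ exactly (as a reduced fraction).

138/301

f'(x) = 2x − 7.
f(0) = 3, f'(0) = −7, so x₁ = 0 − 3/(−7) = 3/7.
f(3/7) = 9/49, f'(3/7) = −43/7, so x₂ = (3/7) − (9/49)/(−43/7) = 138/301.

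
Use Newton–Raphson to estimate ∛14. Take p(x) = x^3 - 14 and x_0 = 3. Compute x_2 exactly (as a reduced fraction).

452213/187272

p'(x) = 3x^2.
p(3) = 13, p'(3) = 27, so x_1 = 3 - 13/27 = 68/27.
p(68/27) = 38870/19683, p'(68/27) = 4624/243, so x_2 = (68/27) - (38870/19683)/(4624/243) = 452213/187272.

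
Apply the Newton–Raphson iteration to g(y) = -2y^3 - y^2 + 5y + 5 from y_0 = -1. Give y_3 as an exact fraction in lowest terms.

g'(y) = -6y^2 - 2y + 5.
g(-1) = 1, g'(-1) = 1, so y_1 = (-1) - 1/1 = -2.
g(-2) = 7, g'(-2) = -15, so y_2 = (-2) - 7/(-15) = -23/15.
g(-23/15) = 7399/3375, g'(-23/15) = -151/25, so y_3 = (-23/15) - (7399/3375)/(-151/25) = -158/135.

-158/135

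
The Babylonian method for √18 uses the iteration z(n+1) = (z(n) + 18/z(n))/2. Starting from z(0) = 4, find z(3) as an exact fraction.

z(1) = (4 + 18/4)/2 = 17/4.
z(2) = (17/4 + 18/(17/4))/2 = 577/136.
z(3) = (577/136 + 18/(577/136))/2 = 665857/156944.

665857/156944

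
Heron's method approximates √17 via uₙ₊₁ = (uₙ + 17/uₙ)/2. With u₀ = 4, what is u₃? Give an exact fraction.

u₁ = (4 + 17/4)/2 = 33/8.
u₂ = (33/8 + 17/(33/8))/2 = 2177/528.
u₃ = (2177/528 + 17/(2177/528))/2 = 9478657/2298912.

9478657/2298912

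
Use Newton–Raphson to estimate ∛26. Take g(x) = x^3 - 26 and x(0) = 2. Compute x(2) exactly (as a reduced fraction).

g'(x) = 3x^2.
g(2) = -18, g'(2) = 12, so x(1) = 2 - (-18)/12 = 7/2.
g(7/2) = 135/8, g'(7/2) = 147/4, so x(2) = (7/2) - (135/8)/(147/4) = 149/49.

149/49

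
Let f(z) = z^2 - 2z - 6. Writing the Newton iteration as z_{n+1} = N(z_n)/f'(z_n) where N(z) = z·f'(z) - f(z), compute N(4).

f'(z) = 2z - 2.
N(z) = z·f'(z) - f(z) = z·(2z - 2) - (z^2 - 2z - 6) = z^2 + 6.
N(4) = 22.

22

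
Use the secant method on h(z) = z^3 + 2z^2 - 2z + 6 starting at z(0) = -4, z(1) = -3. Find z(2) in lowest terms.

h(-4) = -18, h(-3) = 3. z(2) = (-3) - 3·((-3) - (-4))/(3 - (-18)) = -22/7.

-22/7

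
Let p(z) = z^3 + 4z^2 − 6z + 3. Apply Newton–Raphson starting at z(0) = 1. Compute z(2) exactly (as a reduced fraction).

47/5

p'(z) = 3z^2 + 8z − 6.
p(1) = 2, p'(1) = 5, so z(1) = 1 − 2/5 = 3/5.
p(3/5) = 132/125, p'(3/5) = −3/25, so z(2) = (3/5) − (132/125)/(−3/25) = 47/5.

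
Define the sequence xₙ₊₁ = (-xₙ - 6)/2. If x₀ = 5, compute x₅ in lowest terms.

-71/32

x₁ = (-5 - 6)/2 = -11/2.
x₂ = (-(-11/2) - 6)/2 = -1/4.
x₃ = (-(-1/4) - 6)/2 = -23/8.
x₄ = (-(-23/8) - 6)/2 = -25/16.
x₅ = (-(-25/16) - 6)/2 = -71/32.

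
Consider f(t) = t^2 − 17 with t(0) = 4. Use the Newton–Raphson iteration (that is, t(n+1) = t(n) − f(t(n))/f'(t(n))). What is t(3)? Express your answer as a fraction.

9478657/2298912

f'(t) = 2t.
f(4) = −1, f'(4) = 8, so t(1) = 4 − (−1)/8 = 33/8.
f(33/8) = 1/64, f'(33/8) = 33/4, so t(2) = (33/8) − (1/64)/(33/4) = 2177/528.
f(2177/528) = 1/278784, f'(2177/528) = 2177/264, so t(3) = (2177/528) − (1/278784)/(2177/264) = 9478657/2298912.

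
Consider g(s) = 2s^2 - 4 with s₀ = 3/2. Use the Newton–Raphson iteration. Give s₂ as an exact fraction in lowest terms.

g'(s) = 4s.
g(3/2) = 1/2, g'(3/2) = 6, so s₁ = (3/2) - (1/2)/6 = 17/12.
g(17/12) = 1/72, g'(17/12) = 17/3, so s₂ = (17/12) - (1/72)/(17/3) = 577/408.

577/408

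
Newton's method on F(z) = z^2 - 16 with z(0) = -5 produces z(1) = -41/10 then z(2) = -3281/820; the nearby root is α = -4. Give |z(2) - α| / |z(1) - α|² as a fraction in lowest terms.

5/41

z(1) - α = -41/10 - (-4) = -41/10 + 4 = -1/10, so |z(1) - α| = 1/10.
z(2) - α = -3281/820 - (-4) = -3281/820 + 4 = -1/820, so |z(2) - α| = 1/820.
|z(1) - α|² = 1/100.
Ratio = (1/820) / (1/100) = 5/41.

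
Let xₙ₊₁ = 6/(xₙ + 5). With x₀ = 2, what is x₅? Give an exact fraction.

8886/8887

x₁ = 6/(2 + 5) = 6/7.
x₂ = 6/(6/7 + 5) = 42/41.
x₃ = 6/(42/41 + 5) = 246/247.
x₄ = 6/(246/247 + 5) = 1482/1481.
x₅ = 6/(1482/1481 + 5) = 8886/8887.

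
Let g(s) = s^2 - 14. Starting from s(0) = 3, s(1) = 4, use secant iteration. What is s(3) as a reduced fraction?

g(3) = -5, g(4) = 2. s(2) = 4 - 2·(4 - 3)/(2 - (-5)) = 26/7.
g(4) = 2, g(26/7) = -10/49. s(3) = (26/7) - (-10/49)·((26/7) - 4)/((-10/49) - 2) = 101/27.

101/27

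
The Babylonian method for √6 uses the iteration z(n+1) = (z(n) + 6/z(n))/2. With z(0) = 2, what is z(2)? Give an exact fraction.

49/20

z(1) = (2 + 6/2)/2 = 5/2.
z(2) = (5/2 + 6/(5/2))/2 = 49/20.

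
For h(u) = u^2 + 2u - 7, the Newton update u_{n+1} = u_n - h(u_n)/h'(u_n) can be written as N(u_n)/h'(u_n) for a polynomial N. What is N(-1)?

h'(u) = 2u + 2.
N(u) = u·h'(u) - h(u) = u·(2u + 2) - (u^2 + 2u - 7) = u^2 + 7.
N(-1) = 8.

8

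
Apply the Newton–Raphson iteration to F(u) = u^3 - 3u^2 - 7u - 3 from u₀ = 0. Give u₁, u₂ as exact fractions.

F'(u) = 3u^2 - 6u - 7.
F(0) = -3, F'(0) = -7, so u₁ = 0 - (-3)/(-7) = -3/7.
F(-3/7) = -216/343, F'(-3/7) = -190/49, so u₂ = (-3/7) - (-216/343)/(-190/49) = -393/665.

u₁ = -3/7, u₂ = -393/665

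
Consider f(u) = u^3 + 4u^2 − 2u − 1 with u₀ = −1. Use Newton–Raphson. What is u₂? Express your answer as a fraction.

−541/1673

f'(u) = 3u^2 + 8u − 2.
f(−1) = 4, f'(−1) = −7, so u₁ = (−1) − 4/(−7) = −3/7.
f(−3/7) = 176/343, f'(−3/7) = −239/49, so u₂ = (−3/7) − (176/343)/(−239/49) = −541/1673.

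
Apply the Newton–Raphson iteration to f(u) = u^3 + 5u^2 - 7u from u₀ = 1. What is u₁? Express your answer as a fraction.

7/6

f'(u) = 3u^2 + 10u - 7.
f(1) = -1, f'(1) = 6, so u₁ = 1 - (-1)/6 = 7/6.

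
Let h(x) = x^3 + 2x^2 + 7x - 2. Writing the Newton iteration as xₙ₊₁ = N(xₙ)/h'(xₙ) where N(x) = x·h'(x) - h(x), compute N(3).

h'(x) = 3x^2 + 4x + 7.
N(x) = x·h'(x) - h(x) = x·(3x^2 + 4x + 7) - (x^3 + 2x^2 + 7x - 2) = 2x^3 + 2x^2 + 2.
N(3) = 74.

74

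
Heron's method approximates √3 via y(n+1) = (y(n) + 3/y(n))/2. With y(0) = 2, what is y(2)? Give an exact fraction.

y(1) = (2 + 3/2)/2 = 7/4.
y(2) = (7/4 + 3/(7/4))/2 = 97/56.

97/56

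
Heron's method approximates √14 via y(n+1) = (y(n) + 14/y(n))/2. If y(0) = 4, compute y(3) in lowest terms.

y(1) = (4 + 14/4)/2 = 15/4.
y(2) = (15/4 + 14/(15/4))/2 = 449/120.
y(3) = (449/120 + 14/(449/120))/2 = 403201/107760.

403201/107760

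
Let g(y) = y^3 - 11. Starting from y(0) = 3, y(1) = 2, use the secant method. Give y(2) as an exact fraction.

g(3) = 16, g(2) = -3. y(2) = 2 - (-3)·(2 - 3)/((-3) - 16) = 41/19.

41/19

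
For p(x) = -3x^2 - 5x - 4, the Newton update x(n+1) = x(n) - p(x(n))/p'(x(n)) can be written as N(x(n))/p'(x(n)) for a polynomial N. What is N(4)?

p'(x) = -6x - 5.
N(x) = x·p'(x) - p(x) = x·(-6x - 5) - (-3x^2 - 5x - 4) = -3x^2 + 4.
N(4) = -44.

-44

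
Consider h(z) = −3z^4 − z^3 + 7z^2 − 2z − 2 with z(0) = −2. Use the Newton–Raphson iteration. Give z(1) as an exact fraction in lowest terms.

−49/27

h'(z) = −12z^3 − 3z^2 + 14z − 2.
h(−2) = −10, h'(−2) = 54, so z(1) = (−2) − (−10)/54 = −49/27.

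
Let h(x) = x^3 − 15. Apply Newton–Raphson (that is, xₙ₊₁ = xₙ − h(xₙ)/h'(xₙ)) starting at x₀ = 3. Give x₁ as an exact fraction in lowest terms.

23/9

h'(x) = 3x^2.
h(3) = 12, h'(3) = 27, so x₁ = 3 − 12/27 = 23/9.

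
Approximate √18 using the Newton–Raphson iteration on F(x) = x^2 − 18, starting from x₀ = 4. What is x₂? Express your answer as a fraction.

577/136

F'(x) = 2x.
F(4) = −2, F'(4) = 8, so x₁ = 4 − (−2)/8 = 17/4.
F(17/4) = 1/16, F'(17/4) = 17/2, so x₂ = (17/4) − (1/16)/(17/2) = 577/136.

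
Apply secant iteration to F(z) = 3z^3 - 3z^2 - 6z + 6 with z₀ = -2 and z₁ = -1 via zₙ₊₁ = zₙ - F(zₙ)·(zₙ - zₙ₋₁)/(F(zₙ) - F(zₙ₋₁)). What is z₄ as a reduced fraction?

F(-2) = -18, F(-1) = 6. z₂ = (-1) - 6·((-1) - (-2))/(6 - (-18)) = -5/4.
F(-1) = 6, F(-5/4) = 189/64. z₃ = (-5/4) - (189/64)·((-5/4) - (-1))/((189/64) - 6) = -97/65.
F(-5/4) = 189/64, F(-97/65) = -466074/274625. z₄ = (-97/65) - (-466074/274625)·((-97/65) - (-5/4))/((-466074/274625) - (189/64)) = -607105/432449.

-607105/432449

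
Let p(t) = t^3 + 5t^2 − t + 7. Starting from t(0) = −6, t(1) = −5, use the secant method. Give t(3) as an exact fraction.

−15285/2812

p(−6) = −23, p(−5) = 12. t(2) = (−5) − 12·((−5) − (−6))/(12 − (−23)) = −187/35.
p(−5) = 12, p(−187/35) = 109572/42875. t(3) = (−187/35) − (109572/42875)·((−187/35) − (−5))/((109572/42875) − 12) = −15285/2812.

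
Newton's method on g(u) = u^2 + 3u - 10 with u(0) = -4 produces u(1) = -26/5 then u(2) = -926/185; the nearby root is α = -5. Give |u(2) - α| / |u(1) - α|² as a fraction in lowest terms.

5/37

u(1) - α = -26/5 - (-5) = -26/5 + 5 = -1/5, so |u(1) - α| = 1/5.
u(2) - α = -926/185 - (-5) = -926/185 + 5 = -1/185, so |u(2) - α| = 1/185.
|u(1) - α|² = 1/25.
Ratio = (1/185) / (1/25) = 5/37.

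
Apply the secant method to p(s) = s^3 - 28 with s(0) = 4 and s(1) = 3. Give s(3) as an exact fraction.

p(4) = 36, p(3) = -1. s(2) = 3 - (-1)·(3 - 4)/((-1) - 36) = 112/37.
p(3) = -1, p(112/37) = -13356/50653. s(3) = (112/37) - (-13356/50653)·((112/37) - 3)/((-13356/50653) - (-1)) = 113260/37297.

113260/37297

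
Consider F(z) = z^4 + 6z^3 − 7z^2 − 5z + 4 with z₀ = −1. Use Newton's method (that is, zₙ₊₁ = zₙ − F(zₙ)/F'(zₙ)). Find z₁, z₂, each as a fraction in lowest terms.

F'(z) = 4z^3 + 18z^2 − 14z − 5.
F(−1) = −3, F'(−1) = 23, so z₁ = (−1) − (−3)/23 = −20/23.
F(−20/23) = −89136/279841, F'(−20/23) = 220885/12167, so z₂ = (−20/23) − (−89136/279841)/(220885/12167) = −4328564/5080355.

z₁ = −20/23, z₂ = −4328564/5080355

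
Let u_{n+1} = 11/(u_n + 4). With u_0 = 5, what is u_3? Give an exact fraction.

u_1 = 11/(5 + 4) = 11/9.
u_2 = 11/(11/9 + 4) = 99/47.
u_3 = 11/(99/47 + 4) = 517/287.

517/287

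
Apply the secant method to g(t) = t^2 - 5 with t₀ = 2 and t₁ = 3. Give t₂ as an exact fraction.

11/5

g(2) = -1, g(3) = 4. t₂ = 3 - 4·(3 - 2)/(4 - (-1)) = 11/5.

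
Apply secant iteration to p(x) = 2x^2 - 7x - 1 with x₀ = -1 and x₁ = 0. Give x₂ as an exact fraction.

-1/9

p(-1) = 8, p(0) = -1. x₂ = 0 - (-1)·(0 - (-1))/((-1) - 8) = -1/9.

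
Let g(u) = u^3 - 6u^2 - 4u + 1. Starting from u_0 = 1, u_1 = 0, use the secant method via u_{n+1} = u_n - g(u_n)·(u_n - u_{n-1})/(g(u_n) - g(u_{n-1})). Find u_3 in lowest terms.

g(1) = -8, g(0) = 1. u_2 = 0 - 1·(0 - 1)/(1 - (-8)) = 1/9.
g(0) = 1, g(1/9) = 352/729. u_3 = (1/9) - (352/729)·((1/9) - 0)/((352/729) - 1) = 81/377.

81/377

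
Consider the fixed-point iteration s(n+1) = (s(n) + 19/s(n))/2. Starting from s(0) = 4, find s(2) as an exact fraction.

2441/560

s(1) = (4 + 19/4)/2 = 35/8.
s(2) = (35/8 + 19/(35/8))/2 = 2441/560.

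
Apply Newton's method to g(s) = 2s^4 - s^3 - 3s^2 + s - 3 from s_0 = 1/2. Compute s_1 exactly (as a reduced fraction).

-19/14

g'(s) = 8s^3 - 3s^2 - 6s + 1.
g(1/2) = -13/4, g'(1/2) = -7/4, so s_1 = (1/2) - (-13/4)/(-7/4) = -19/14.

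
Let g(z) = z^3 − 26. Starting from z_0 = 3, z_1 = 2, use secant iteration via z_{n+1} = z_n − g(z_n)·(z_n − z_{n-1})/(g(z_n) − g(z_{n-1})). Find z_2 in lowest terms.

56/19

g(3) = 1, g(2) = −18. z_2 = 2 − (−18)·(2 − 3)/((−18) − 1) = 56/19.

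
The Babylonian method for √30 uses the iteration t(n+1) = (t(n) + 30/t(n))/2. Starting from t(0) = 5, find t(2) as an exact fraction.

t(1) = (5 + 30/5)/2 = 11/2.
t(2) = (11/2 + 30/(11/2))/2 = 241/44.

241/44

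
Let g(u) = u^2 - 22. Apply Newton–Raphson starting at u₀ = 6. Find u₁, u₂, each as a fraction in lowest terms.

u₁ = 29/6, u₂ = 1633/348

g'(u) = 2u.
g(6) = 14, g'(6) = 12, so u₁ = 6 - 14/12 = 29/6.
g(29/6) = 49/36, g'(29/6) = 29/3, so u₂ = (29/6) - (49/36)/(29/3) = 1633/348.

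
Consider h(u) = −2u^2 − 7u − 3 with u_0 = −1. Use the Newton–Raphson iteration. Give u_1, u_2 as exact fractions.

u_1 = −1/3, u_2 = −25/51

h'(u) = −4u − 7.
h(−1) = 2, h'(−1) = −3, so u_1 = (−1) − 2/(−3) = −1/3.
h(−1/3) = −8/9, h'(−1/3) = −17/3, so u_2 = (−1/3) − (−8/9)/(−17/3) = −25/51.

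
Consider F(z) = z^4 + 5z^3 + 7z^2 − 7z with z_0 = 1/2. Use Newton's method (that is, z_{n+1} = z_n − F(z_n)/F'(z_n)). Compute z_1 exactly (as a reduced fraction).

3/4

F'(z) = 4z^3 + 15z^2 + 14z − 7.
F(1/2) = −17/16, F'(1/2) = 17/4, so z_1 = (1/2) − (−17/16)/(17/4) = 3/4.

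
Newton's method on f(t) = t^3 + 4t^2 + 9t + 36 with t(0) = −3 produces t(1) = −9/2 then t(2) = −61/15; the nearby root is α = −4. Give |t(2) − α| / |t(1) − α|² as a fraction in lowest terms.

4/15

t(1) − α = −9/2 − (−4) = −9/2 + 4 = −1/2, so |t(1) − α| = 1/2.
t(2) − α = −61/15 − (−4) = −61/15 + 4 = −1/15, so |t(2) − α| = 1/15.
|t(1) − α|² = 1/4.
Ratio = (1/15) / (1/4) = 4/15.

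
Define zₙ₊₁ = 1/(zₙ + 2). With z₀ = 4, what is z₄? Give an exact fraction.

z₁ = 1/(4 + 2) = 1/6.
z₂ = 1/(1/6 + 2) = 6/13.
z₃ = 1/(6/13 + 2) = 13/32.
z₄ = 1/(13/32 + 2) = 32/77.

32/77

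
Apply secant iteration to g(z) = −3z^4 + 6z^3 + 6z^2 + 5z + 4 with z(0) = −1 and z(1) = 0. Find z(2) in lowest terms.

−1/2

g(−1) = −4, g(0) = 4. z(2) = 0 − 4·(0 − (−1))/(4 − (−4)) = −1/2.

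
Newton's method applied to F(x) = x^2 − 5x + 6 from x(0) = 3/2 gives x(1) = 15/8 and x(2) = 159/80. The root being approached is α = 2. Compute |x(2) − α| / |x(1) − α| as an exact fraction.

1/10

x(1) − α = 15/8 − 2 = −1/8, so |x(1) − α| = 1/8.
x(2) − α = 159/80 − 2 = −1/80, so |x(2) − α| = 1/80.
Ratio = (1/80) / (1/8) = 1/10.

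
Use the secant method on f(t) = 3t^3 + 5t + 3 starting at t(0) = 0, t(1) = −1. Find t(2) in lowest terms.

f(0) = 3, f(−1) = −5. t(2) = (−1) − (−5)·((−1) − 0)/((−5) − 3) = −3/8.

−3/8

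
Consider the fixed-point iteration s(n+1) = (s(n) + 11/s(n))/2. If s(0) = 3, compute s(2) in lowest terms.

s(1) = (3 + 11/3)/2 = 10/3.
s(2) = (10/3 + 11/(10/3))/2 = 199/60.

199/60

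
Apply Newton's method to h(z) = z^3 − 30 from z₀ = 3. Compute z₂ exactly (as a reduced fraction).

32887/10584

h'(z) = 3z^2.
h(3) = −3, h'(3) = 27, so z₁ = 3 − (−3)/27 = 28/9.
h(28/9) = 82/729, h'(28/9) = 784/27, so z₂ = (28/9) − (82/729)/(784/27) = 32887/10584.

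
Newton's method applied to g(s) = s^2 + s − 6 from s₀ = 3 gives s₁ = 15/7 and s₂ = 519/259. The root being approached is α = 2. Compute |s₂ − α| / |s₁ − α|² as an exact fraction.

s₁ − α = 15/7 − 2 = 1/7, so |s₁ − α| = 1/7.
s₂ − α = 519/259 − 2 = 1/259, so |s₂ − α| = 1/259.
|s₁ − α|² = 1/49.
Ratio = (1/259) / (1/49) = 7/37.

7/37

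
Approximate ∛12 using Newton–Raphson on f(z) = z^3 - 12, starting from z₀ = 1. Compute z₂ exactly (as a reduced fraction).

f'(z) = 3z^2.
f(1) = -11, f'(1) = 3, so z₁ = 1 - (-11)/3 = 14/3.
f(14/3) = 2420/27, f'(14/3) = 196/3, so z₂ = (14/3) - (2420/27)/(196/3) = 1453/441.

1453/441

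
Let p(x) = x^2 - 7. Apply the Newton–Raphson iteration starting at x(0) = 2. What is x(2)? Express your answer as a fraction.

233/88

p'(x) = 2x.
p(2) = -3, p'(2) = 4, so x(1) = 2 - (-3)/4 = 11/4.
p(11/4) = 9/16, p'(11/4) = 11/2, so x(2) = (11/4) - (9/16)/(11/2) = 233/88.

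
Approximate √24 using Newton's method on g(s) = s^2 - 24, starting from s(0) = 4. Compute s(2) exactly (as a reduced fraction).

g'(s) = 2s.
g(4) = -8, g'(4) = 8, so s(1) = 4 - (-8)/8 = 5.
g(5) = 1, g'(5) = 10, so s(2) = 5 - 1/10 = 49/10.

49/10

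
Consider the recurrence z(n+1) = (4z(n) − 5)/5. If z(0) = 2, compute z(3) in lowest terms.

z(1) = (4·2 − 5)/5 = 3/5.
z(2) = (4·(3/5) − 5)/5 = −13/25.
z(3) = (4·(−13/25) − 5)/5 = −177/125.

−177/125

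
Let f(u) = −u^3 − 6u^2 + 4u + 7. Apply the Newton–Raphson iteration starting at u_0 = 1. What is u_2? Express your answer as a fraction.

f'(u) = −3u^2 − 12u + 4.
f(1) = 4, f'(1) = −11, so u_1 = 1 − 4/(−11) = 15/11.
f(15/11) = −1648/1331, f'(15/11) = −2171/121, so u_2 = (15/11) − (−1648/1331)/(−2171/121) = 30917/23881.

30917/23881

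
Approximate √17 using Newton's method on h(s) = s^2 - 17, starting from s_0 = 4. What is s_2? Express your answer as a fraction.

h'(s) = 2s.
h(4) = -1, h'(4) = 8, so s_1 = 4 - (-1)/8 = 33/8.
h(33/8) = 1/64, h'(33/8) = 33/4, so s_2 = (33/8) - (1/64)/(33/4) = 2177/528.

2177/528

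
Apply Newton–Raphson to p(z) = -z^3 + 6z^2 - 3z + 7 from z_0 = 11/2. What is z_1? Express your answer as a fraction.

211/37

p'(z) = -3z^2 + 12z - 3.
p(11/2) = 45/8, p'(11/2) = -111/4, so z_1 = (11/2) - (45/8)/(-111/4) = 211/37.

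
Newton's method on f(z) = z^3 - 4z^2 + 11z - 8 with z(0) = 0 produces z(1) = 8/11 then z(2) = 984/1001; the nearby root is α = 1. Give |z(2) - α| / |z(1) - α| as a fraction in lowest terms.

17/273

z(1) - α = 8/11 - 1 = -3/11, so |z(1) - α| = 3/11.
z(2) - α = 984/1001 - 1 = -17/1001, so |z(2) - α| = 17/1001.
Ratio = (17/1001) / (3/11) = 17/273.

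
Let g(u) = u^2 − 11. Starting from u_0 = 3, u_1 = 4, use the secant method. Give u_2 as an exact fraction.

23/7

g(3) = −2, g(4) = 5. u_2 = 4 − 5·(4 − 3)/(5 − (−2)) = 23/7.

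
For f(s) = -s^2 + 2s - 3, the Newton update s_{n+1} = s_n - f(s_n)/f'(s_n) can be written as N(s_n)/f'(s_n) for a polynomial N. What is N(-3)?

f'(s) = -2s + 2.
N(s) = s·f'(s) - f(s) = s·(-2s + 2) - (-s^2 + 2s - 3) = -s^2 + 3.
N(-3) = -6.

-6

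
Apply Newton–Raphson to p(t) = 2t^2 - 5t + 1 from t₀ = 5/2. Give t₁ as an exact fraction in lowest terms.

23/10

p'(t) = 4t - 5.
p(5/2) = 1, p'(5/2) = 5, so t₁ = (5/2) - 1/5 = 23/10.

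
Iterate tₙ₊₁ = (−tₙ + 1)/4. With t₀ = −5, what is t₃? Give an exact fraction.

t₁ = (−(−5) + 1)/4 = 3/2.
t₂ = (−(3/2) + 1)/4 = −1/8.
t₃ = (−(−1/8) + 1)/4 = 9/32.

9/32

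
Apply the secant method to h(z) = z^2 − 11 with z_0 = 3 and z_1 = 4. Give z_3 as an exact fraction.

h(3) = −2, h(4) = 5. z_2 = 4 − 5·(4 − 3)/(5 − (−2)) = 23/7.
h(4) = 5, h(23/7) = −10/49. z_3 = (23/7) − (−10/49)·((23/7) − 4)/((−10/49) − 5) = 169/51.

169/51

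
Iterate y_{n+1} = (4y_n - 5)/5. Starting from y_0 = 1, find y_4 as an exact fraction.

y_1 = (4·1 - 5)/5 = -1/5.
y_2 = (4·(-1/5) - 5)/5 = -29/25.
y_3 = (4·(-29/25) - 5)/5 = -241/125.
y_4 = (4·(-241/125) - 5)/5 = -1589/625.

-1589/625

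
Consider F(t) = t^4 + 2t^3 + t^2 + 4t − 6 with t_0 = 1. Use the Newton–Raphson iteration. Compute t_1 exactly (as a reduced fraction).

F'(t) = 4t^3 + 6t^2 + 2t + 4.
F(1) = 2, F'(1) = 16, so t_1 = 1 − 2/16 = 7/8.

7/8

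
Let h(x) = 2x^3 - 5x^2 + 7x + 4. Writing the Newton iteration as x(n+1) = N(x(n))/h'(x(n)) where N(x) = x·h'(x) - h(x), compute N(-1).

-13

h'(x) = 6x^2 - 10x + 7.
N(x) = x·h'(x) - h(x) = x·(6x^2 - 10x + 7) - (2x^3 - 5x^2 + 7x + 4) = 4x^3 - 5x^2 - 4.
N(-1) = -13.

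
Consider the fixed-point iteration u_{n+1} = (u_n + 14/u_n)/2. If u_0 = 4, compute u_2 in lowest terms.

u_1 = (4 + 14/4)/2 = 15/4.
u_2 = (15/4 + 14/(15/4))/2 = 449/120.

449/120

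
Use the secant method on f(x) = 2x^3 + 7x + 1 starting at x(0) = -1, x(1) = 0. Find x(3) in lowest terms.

-81/569

f(-1) = -8, f(0) = 1. x(2) = 0 - 1·(0 - (-1))/(1 - (-8)) = -1/9.
f(0) = 1, f(-1/9) = 160/729. x(3) = (-1/9) - (160/729)·((-1/9) - 0)/((160/729) - 1) = -81/569.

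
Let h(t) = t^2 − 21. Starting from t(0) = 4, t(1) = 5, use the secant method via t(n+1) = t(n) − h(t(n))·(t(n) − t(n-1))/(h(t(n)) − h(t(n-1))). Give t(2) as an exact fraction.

h(4) = −5, h(5) = 4. t(2) = 5 − 4·(5 − 4)/(4 − (−5)) = 41/9.

41/9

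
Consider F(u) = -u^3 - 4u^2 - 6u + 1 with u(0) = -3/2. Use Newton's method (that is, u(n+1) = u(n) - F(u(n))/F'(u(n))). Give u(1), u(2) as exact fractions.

u(1) = 13/3, u(2) = 6449/2619

F'(u) = -3u^2 - 8u - 6.
F(-3/2) = 35/8, F'(-3/2) = -3/4, so u(1) = (-3/2) - (35/8)/(-3/4) = 13/3.
F(13/3) = -4900/27, F'(13/3) = -97, so u(2) = (13/3) - (-4900/27)/(-97) = 6449/2619.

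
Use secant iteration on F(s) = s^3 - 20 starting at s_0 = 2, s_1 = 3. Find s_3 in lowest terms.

F(2) = -12, F(3) = 7. s_2 = 3 - 7·(3 - 2)/(7 - (-12)) = 50/19.
F(3) = 7, F(50/19) = -12180/6859. s_3 = (50/19) - (-12180/6859)·((50/19) - 3)/((-12180/6859) - 7) = 23270/8599.

23270/8599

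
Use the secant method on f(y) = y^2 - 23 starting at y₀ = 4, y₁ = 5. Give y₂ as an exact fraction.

f(4) = -7, f(5) = 2. y₂ = 5 - 2·(5 - 4)/(2 - (-7)) = 43/9.

43/9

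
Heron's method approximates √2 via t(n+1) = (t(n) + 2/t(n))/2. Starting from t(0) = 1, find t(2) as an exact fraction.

17/12

t(1) = (1 + 2/1)/2 = 3/2.
t(2) = (3/2 + 2/(3/2))/2 = 17/12.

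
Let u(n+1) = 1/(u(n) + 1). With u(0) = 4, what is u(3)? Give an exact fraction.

u(1) = 1/(4 + 1) = 1/5.
u(2) = 1/(1/5 + 1) = 5/6.
u(3) = 1/(5/6 + 1) = 6/11.

6/11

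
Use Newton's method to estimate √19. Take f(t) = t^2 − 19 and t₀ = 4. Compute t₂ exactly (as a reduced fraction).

2441/560

f'(t) = 2t.
f(4) = −3, f'(4) = 8, so t₁ = 4 − (−3)/8 = 35/8.
f(35/8) = 9/64, f'(35/8) = 35/4, so t₂ = (35/8) − (9/64)/(35/4) = 2441/560.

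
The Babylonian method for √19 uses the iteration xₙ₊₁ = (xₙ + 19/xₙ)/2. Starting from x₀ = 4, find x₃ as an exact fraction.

11916881/2733920

x₁ = (4 + 19/4)/2 = 35/8.
x₂ = (35/8 + 19/(35/8))/2 = 2441/560.
x₃ = (2441/560 + 19/(2441/560))/2 = 11916881/2733920.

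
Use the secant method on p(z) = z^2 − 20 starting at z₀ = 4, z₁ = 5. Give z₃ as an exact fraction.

76/17

p(4) = −4, p(5) = 5. z₂ = 5 − 5·(5 − 4)/(5 − (−4)) = 40/9.
p(5) = 5, p(40/9) = −20/81. z₃ = (40/9) − (−20/81)·((40/9) − 5)/((−20/81) − 5) = 76/17.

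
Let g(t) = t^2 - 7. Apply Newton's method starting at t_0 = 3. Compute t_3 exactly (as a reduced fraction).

g'(t) = 2t.
g(3) = 2, g'(3) = 6, so t_1 = 3 - 2/6 = 8/3.
g(8/3) = 1/9, g'(8/3) = 16/3, so t_2 = (8/3) - (1/9)/(16/3) = 127/48.
g(127/48) = 1/2304, g'(127/48) = 127/24, so t_3 = (127/48) - (1/2304)/(127/24) = 32257/12192.

32257/12192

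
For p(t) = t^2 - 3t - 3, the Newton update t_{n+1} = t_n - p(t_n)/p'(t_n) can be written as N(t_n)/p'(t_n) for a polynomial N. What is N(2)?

p'(t) = 2t - 3.
N(t) = t·p'(t) - p(t) = t·(2t - 3) - (t^2 - 3t - 3) = t^2 + 3.
N(2) = 7.

7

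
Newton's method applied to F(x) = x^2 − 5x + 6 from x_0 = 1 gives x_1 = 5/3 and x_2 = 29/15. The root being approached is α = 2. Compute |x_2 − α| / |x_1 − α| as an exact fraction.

1/5

x_1 − α = 5/3 − 2 = −1/3, so |x_1 − α| = 1/3.
x_2 − α = 29/15 − 2 = −1/15, so |x_2 − α| = 1/15.
Ratio = (1/15) / (1/3) = 1/5.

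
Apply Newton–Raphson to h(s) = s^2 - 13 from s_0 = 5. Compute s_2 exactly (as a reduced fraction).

h'(s) = 2s.
h(5) = 12, h'(5) = 10, so s_1 = 5 - 12/10 = 19/5.
h(19/5) = 36/25, h'(19/5) = 38/5, so s_2 = (19/5) - (36/25)/(38/5) = 343/95.

343/95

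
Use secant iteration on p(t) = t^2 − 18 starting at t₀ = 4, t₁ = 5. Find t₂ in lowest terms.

p(4) = −2, p(5) = 7. t₂ = 5 − 7·(5 − 4)/(7 − (−2)) = 38/9.

38/9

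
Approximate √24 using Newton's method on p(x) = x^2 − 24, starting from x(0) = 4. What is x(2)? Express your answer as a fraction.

49/10

p'(x) = 2x.
p(4) = −8, p'(4) = 8, so x(1) = 4 − (−8)/8 = 5.
p(5) = 1, p'(5) = 10, so x(2) = 5 − 1/10 = 49/10.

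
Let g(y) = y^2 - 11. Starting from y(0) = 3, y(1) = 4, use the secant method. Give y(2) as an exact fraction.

g(3) = -2, g(4) = 5. y(2) = 4 - 5·(4 - 3)/(5 - (-2)) = 23/7.

23/7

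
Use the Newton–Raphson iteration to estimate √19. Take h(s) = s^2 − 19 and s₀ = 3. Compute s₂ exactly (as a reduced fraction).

367/84

h'(s) = 2s.
h(3) = −10, h'(3) = 6, so s₁ = 3 − (−10)/6 = 14/3.
h(14/3) = 25/9, h'(14/3) = 28/3, so s₂ = (14/3) − (25/9)/(28/3) = 367/84.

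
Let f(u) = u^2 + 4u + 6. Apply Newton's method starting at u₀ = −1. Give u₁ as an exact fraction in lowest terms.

−5/2

f'(u) = 2u + 4.
f(−1) = 3, f'(−1) = 2, so u₁ = (−1) − 3/2 = −5/2.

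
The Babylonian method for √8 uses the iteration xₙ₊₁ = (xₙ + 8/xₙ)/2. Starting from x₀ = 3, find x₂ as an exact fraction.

x₁ = (3 + 8/3)/2 = 17/6.
x₂ = (17/6 + 8/(17/6))/2 = 577/204.

577/204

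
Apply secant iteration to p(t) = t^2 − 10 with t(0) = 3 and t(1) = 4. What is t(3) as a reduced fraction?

p(3) = −1, p(4) = 6. t(2) = 4 − 6·(4 − 3)/(6 − (−1)) = 22/7.
p(4) = 6, p(22/7) = −6/49. t(3) = (22/7) − (−6/49)·((22/7) − 4)/((−6/49) − 6) = 79/25.

79/25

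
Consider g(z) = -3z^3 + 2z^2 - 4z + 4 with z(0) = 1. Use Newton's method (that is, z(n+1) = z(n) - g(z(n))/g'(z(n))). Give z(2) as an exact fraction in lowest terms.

g'(z) = -9z^2 + 4z - 4.
g(1) = -1, g'(1) = -9, so z(1) = 1 - (-1)/(-9) = 8/9.
g(8/9) = -20/243, g'(8/9) = -68/9, so z(2) = (8/9) - (-20/243)/(-68/9) = 403/459.

403/459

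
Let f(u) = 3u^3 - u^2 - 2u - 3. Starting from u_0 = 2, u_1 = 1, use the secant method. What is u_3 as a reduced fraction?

f(2) = 13, f(1) = -3. u_2 = 1 - (-3)·(1 - 2)/((-3) - 13) = 19/16.
f(1) = -3, f(19/16) = -7215/4096. u_3 = (19/16) - (-7215/4096)·((19/16) - 1)/((-7215/4096) - (-3)) = 2459/1691.

2459/1691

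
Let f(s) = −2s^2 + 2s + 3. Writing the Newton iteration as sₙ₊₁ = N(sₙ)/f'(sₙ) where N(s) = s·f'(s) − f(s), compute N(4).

f'(s) = −4s + 2.
N(s) = s·f'(s) − f(s) = s·(−4s + 2) − (−2s^2 + 2s + 3) = −2s^2 − 3.
N(4) = −35.

−35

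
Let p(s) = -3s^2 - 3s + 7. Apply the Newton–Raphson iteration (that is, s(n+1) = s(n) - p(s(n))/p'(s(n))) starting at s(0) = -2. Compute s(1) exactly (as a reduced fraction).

p'(s) = -6s - 3.
p(-2) = 1, p'(-2) = 9, so s(1) = (-2) - 1/9 = -19/9.

-19/9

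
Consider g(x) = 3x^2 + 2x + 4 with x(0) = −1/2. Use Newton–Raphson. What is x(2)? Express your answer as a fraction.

g'(x) = 6x + 2.
g(−1/2) = 15/4, g'(−1/2) = −1, so x(1) = (−1/2) − (15/4)/(−1) = 13/4.
g(13/4) = 675/16, g'(13/4) = 43/2, so x(2) = (13/4) − (675/16)/(43/2) = 443/344.

443/344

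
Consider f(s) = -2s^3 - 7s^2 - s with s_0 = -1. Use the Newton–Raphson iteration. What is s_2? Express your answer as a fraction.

f'(s) = -6s^2 - 14s - 1.
f(-1) = -4, f'(-1) = 7, so s_1 = (-1) - (-4)/7 = -3/7.
f(-3/7) = -240/343, f'(-3/7) = 191/49, so s_2 = (-3/7) - (-240/343)/(191/49) = -333/1337.

-333/1337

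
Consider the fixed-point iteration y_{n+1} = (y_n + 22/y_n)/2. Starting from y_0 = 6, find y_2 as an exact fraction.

1633/348

y_1 = (6 + 22/6)/2 = 29/6.
y_2 = (29/6 + 22/(29/6))/2 = 1633/348.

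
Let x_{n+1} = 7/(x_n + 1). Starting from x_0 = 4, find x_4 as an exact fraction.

x_1 = 7/(4 + 1) = 7/5.
x_2 = 7/(7/5 + 1) = 35/12.
x_3 = 7/(35/12 + 1) = 84/47.
x_4 = 7/(84/47 + 1) = 329/131.

329/131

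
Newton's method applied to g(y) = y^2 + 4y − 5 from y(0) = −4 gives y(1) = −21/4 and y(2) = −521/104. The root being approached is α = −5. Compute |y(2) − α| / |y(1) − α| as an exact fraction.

y(1) − α = −21/4 − (−5) = −21/4 + 5 = −1/4, so |y(1) − α| = 1/4.
y(2) − α = −521/104 − (−5) = −521/104 + 5 = −1/104, so |y(2) − α| = 1/104.
Ratio = (1/104) / (1/4) = 1/26.

1/26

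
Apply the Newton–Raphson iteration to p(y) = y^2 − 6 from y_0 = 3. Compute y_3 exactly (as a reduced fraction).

4801/1960

p'(y) = 2y.
p(3) = 3, p'(3) = 6, so y_1 = 3 − 3/6 = 5/2.
p(5/2) = 1/4, p'(5/2) = 5, so y_2 = (5/2) − (1/4)/5 = 49/20.
p(49/20) = 1/400, p'(49/20) = 49/10, so y_3 = (49/20) − (1/400)/(49/10) = 4801/1960.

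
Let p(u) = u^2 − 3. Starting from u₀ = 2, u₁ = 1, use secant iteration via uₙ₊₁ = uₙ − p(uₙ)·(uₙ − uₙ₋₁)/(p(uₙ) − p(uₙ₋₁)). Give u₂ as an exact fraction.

p(2) = 1, p(1) = −2. u₂ = 1 − (−2)·(1 − 2)/((−2) − 1) = 5/3.

5/3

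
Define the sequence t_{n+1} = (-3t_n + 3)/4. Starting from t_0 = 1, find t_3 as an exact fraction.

t_1 = (-3·1 + 3)/4 = 0.
t_2 = (-3·0 + 3)/4 = 3/4.
t_3 = (-3·(3/4) + 3)/4 = 3/16.

3/16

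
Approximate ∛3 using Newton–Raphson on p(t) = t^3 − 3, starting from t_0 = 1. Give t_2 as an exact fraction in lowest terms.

p'(t) = 3t^2.
p(1) = −2, p'(1) = 3, so t_1 = 1 − (−2)/3 = 5/3.
p(5/3) = 44/27, p'(5/3) = 25/3, so t_2 = (5/3) − (44/27)/(25/3) = 331/225.

331/225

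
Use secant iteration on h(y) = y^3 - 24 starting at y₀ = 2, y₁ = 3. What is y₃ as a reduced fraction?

8882/3081

h(2) = -16, h(3) = 3. y₂ = 3 - 3·(3 - 2)/(3 - (-16)) = 54/19.
h(3) = 3, h(54/19) = -7152/6859. y₃ = (54/19) - (-7152/6859)·((54/19) - 3)/((-7152/6859) - 3) = 8882/3081.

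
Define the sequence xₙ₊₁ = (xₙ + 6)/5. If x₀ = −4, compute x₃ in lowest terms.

182/125

x₁ = ((−4) + 6)/5 = 2/5.
x₂ = ((2/5) + 6)/5 = 32/25.
x₃ = ((32/25) + 6)/5 = 182/125.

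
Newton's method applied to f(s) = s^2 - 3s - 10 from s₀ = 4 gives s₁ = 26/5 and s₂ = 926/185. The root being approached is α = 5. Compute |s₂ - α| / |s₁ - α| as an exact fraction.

s₁ - α = 26/5 - 5 = 1/5, so |s₁ - α| = 1/5.
s₂ - α = 926/185 - 5 = 1/185, so |s₂ - α| = 1/185.
Ratio = (1/185) / (1/5) = 1/37.

1/37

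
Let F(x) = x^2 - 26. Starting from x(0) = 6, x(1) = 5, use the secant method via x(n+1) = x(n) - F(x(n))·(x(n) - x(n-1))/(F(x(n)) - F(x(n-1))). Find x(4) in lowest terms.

31721/6221

F(6) = 10, F(5) = -1. x(2) = 5 - (-1)·(5 - 6)/((-1) - 10) = 56/11.
F(5) = -1, F(56/11) = -10/121. x(3) = (56/11) - (-10/121)·((56/11) - 5)/((-10/121) - (-1)) = 566/111.
F(56/11) = -10/121, F(566/111) = 10/12321. x(4) = (566/111) - (10/12321)·((566/111) - (56/11))/((10/12321) - (-10/121)) = 31721/6221.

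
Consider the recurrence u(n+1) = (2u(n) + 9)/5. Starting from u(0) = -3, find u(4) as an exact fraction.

1779/625

u(1) = (2·(-3) + 9)/5 = 3/5.
u(2) = (2·(3/5) + 9)/5 = 51/25.
u(3) = (2·(51/25) + 9)/5 = 327/125.
u(4) = (2·(327/125) + 9)/5 = 1779/625.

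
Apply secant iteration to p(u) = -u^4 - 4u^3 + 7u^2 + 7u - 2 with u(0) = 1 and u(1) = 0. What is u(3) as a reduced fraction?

1458/6085

p(1) = 7, p(0) = -2. u(2) = 0 - (-2)·(0 - 1)/((-2) - 7) = 2/9.
p(0) = -2, p(2/9) = -952/6561. u(3) = (2/9) - (-952/6561)·((2/9) - 0)/((-952/6561) - (-2)) = 1458/6085.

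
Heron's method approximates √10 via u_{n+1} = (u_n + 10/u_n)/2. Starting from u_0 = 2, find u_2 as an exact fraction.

u_1 = (2 + 10/2)/2 = 7/2.
u_2 = (7/2 + 10/(7/2))/2 = 89/28.

89/28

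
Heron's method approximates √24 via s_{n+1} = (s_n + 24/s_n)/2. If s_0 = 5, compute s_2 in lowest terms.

s_1 = (5 + 24/5)/2 = 49/10.
s_2 = (49/10 + 24/(49/10))/2 = 4801/980.

4801/980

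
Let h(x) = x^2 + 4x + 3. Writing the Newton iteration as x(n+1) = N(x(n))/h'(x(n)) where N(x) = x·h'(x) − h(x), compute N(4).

h'(x) = 2x + 4.
N(x) = x·h'(x) − h(x) = x·(2x + 4) − (x^2 + 4x + 3) = x^2 − 3.
N(4) = 13.

13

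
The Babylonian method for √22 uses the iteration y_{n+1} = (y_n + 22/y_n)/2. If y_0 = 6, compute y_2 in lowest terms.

1633/348

y_1 = (6 + 22/6)/2 = 29/6.
y_2 = (29/6 + 22/(29/6))/2 = 1633/348.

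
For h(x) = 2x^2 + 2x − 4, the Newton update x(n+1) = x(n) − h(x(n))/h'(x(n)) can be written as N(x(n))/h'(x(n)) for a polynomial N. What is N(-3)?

h'(x) = 4x + 2.
N(x) = x·h'(x) − h(x) = x·(4x + 2) − (2x^2 + 2x − 4) = 2x^2 + 4.
N(-3) = 22.

22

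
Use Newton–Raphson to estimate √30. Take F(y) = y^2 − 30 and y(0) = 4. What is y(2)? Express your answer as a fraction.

1009/184

F'(y) = 2y.
F(4) = −14, F'(4) = 8, so y(1) = 4 − (−14)/8 = 23/4.
F(23/4) = 49/16, F'(23/4) = 23/2, so y(2) = (23/4) − (49/16)/(23/2) = 1009/184.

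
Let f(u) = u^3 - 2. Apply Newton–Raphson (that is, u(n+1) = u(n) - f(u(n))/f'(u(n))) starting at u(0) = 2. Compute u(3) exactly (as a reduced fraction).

f'(u) = 3u^2.
f(2) = 6, f'(2) = 12, so u(1) = 2 - 6/12 = 3/2.
f(3/2) = 11/8, f'(3/2) = 27/4, so u(2) = (3/2) - (11/8)/(27/4) = 35/27.
f(35/27) = 3509/19683, f'(35/27) = 1225/243, so u(3) = (35/27) - (3509/19683)/(1225/243) = 125116/99225.

125116/99225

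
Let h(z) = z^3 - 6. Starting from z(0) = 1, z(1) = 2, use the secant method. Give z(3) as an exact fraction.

459/254

h(1) = -5, h(2) = 2. z(2) = 2 - 2·(2 - 1)/(2 - (-5)) = 12/7.
h(2) = 2, h(12/7) = -330/343. z(3) = (12/7) - (-330/343)·((12/7) - 2)/((-330/343) - 2) = 459/254.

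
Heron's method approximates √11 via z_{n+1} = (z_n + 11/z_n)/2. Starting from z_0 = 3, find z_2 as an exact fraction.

z_1 = (3 + 11/3)/2 = 10/3.
z_2 = (10/3 + 11/(10/3))/2 = 199/60.

199/60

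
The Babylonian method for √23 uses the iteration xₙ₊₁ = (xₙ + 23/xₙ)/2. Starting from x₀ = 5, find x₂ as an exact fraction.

1151/240

x₁ = (5 + 23/5)/2 = 24/5.
x₂ = (24/5 + 23/(24/5))/2 = 1151/240.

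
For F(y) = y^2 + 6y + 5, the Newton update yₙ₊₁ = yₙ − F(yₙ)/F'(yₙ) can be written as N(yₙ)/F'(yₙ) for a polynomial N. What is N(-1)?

F'(y) = 2y + 6.
N(y) = y·F'(y) − F(y) = y·(2y + 6) − (y^2 + 6y + 5) = y^2 − 5.
N(-1) = −4.

−4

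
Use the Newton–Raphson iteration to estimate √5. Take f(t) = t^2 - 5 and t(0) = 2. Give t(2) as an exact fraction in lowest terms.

f'(t) = 2t.
f(2) = -1, f'(2) = 4, so t(1) = 2 - (-1)/4 = 9/4.
f(9/4) = 1/16, f'(9/4) = 9/2, so t(2) = (9/4) - (1/16)/(9/2) = 161/72.

161/72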